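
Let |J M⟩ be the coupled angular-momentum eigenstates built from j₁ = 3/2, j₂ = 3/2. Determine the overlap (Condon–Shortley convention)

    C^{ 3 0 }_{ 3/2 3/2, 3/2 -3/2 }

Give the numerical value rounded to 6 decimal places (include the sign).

√[7·0!3!3!/7! · 3!0!0!3!3!3!] = √(324/5)
  +(−1)^0/∏(0,0,0,0,3,3)! = 1/36  (running 1/36)
⟨..|..⟩ = √(324/5)·(1/36) = +0.223607

+0.223607  (= +√(1/20))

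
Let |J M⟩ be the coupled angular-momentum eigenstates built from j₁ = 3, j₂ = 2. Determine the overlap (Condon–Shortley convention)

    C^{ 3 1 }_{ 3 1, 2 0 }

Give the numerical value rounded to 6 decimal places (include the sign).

-0.387298  (= −√(3/20))

j₁+j₂−J=2  J+j₁−j₂=4  J−j₁+j₂=2  j₁+j₂+J+1=9
(j₁±m₁, j₂±m₂, J±M) = (4,2,2,2,4,2)
P² = 256/15
sum k=0..2:
  [0] +1/16 = 1/16
  [1] −1/6 = -1/6
  [2] +1/96 = 1/96
S = -3/32
C² = P²·S² = 3/20 ; C = -0.387298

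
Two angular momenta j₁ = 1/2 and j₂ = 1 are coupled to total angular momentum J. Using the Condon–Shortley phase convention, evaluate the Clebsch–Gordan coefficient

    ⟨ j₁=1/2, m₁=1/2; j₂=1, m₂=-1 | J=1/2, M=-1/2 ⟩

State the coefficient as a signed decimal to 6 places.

+√(2/3) = +0.816497

j₁+j₂−J=1  J+j₁−j₂=0  J−j₁+j₂=1  j₁+j₂+J+1=3
(j₁±m₁, j₂±m₂, J±M) = (1,0,0,2,0,1)
P² = 2/3
sum k=0..0:
  [0] +1/1 = 1
S = 1
C² = P²·S² = 2/3 ; C = +0.816497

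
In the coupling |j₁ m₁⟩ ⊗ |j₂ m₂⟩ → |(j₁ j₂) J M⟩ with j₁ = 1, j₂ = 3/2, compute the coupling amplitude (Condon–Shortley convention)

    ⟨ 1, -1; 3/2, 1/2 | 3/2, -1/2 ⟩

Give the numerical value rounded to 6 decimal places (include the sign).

√[4·1!1!2!/5! · 0!2!2!1!1!2!] = √(8/15)
  +(−1)^1/∏(1,0,1,1,0,1)! = -1  (running -1)
⟨..|..⟩ = √(8/15)·(-1) = -0.730297

−√(8/15) ≈ -0.730297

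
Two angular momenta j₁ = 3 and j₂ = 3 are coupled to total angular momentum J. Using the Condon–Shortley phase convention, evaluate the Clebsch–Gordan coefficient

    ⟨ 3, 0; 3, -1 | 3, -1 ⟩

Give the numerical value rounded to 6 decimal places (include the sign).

-0.408248  (= −√(1/6))

√[7·3!3!3!/10! · 3!3!2!4!2!4!] = √(864/25)
  +(−1)^0/∏(0,3,3,2,0,1)! = 1/72  (running 1/72)
  +(−1)^1/∏(1,2,2,1,1,2)! = -1/8  (running -1/9)
  +(−1)^2/∏(2,1,1,0,2,3)! = 1/24  (running -5/72)
⟨..|..⟩ = √(864/25)·(-5/72) = -0.408248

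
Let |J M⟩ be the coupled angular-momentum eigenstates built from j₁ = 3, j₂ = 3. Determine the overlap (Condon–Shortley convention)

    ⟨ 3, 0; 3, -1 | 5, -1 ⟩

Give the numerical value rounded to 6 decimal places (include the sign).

+0.345033  (= +√(5/42))

triangle: 1!×5!×5!/12! = 14400/479001600
(j±m)!: 3!×3!×2!×4!×4!×6! = 29859840
prefactor² = (2J+1)×Δ×N² = 69120/7
  k=0: +1/(0!×1!×3!×2!×2!×3!) = 1/144
  k=1: −1/(1!×0!×2!×1!×3!×4!) = -1/288
Σ = 1/288  ⇒  CG² = 69120/7×1/288² = 5/42
CG = +√(5/42) = +0.345033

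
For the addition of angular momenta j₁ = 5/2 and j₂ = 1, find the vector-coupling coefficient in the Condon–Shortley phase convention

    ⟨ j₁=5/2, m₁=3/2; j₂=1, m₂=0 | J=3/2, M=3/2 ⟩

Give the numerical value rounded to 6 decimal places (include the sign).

-0.516398  (= −√(4/15))

√[4·2!3!0!/6! · 4!1!1!1!3!0!] = √(48/5)
  +(−1)^1/∏(1,1,0,0,3,0)! = -1/6  (running -1/6)
⟨..|..⟩ = √(48/5)·(-1/6) = -0.516398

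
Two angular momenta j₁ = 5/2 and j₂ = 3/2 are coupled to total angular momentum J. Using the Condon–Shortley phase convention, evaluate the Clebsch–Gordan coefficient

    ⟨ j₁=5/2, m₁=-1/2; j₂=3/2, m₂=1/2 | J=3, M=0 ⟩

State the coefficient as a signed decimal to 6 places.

√[7·1!4!2!/8! · 2!3!2!1!3!3!] = √(36/5)
  +(−1)^0/∏(0,1,3,2,1,0)! = 1/12  (running 1/12)
  +(−1)^1/∏(1,0,2,1,2,1)! = -1/4  (running -1/6)
⟨..|..⟩ = √(36/5)·(-1/6) = -0.447214

-0.447214  (= −√(1/5))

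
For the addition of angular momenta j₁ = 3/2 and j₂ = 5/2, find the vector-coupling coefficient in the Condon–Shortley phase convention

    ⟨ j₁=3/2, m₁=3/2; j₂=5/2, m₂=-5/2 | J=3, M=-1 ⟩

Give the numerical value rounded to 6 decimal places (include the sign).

+0.353553

j₁+j₂−J=1  J+j₁−j₂=2  J−j₁+j₂=4  j₁+j₂+J+1=8
(j₁±m₁, j₂±m₂, J±M) = (3,0,0,5,2,4)
P² = 288
sum k=0..0:
  [0] +1/48 = 1/48
S = 1/48
C² = P²·S² = 1/8 ; C = +0.353553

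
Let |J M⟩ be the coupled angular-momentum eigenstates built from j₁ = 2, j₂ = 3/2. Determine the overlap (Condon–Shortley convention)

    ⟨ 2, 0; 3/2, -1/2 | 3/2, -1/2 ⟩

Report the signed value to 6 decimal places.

√[4·2!2!1!/6! · 2!2!1!2!1!2!] = √(16/45)
  +(−1)^0/∏(0,2,2,1,0,0)! = 1/4  (running 1/4)
  +(−1)^1/∏(1,1,1,0,1,1)! = -1  (running -3/4)
⟨..|..⟩ = √(16/45)·(-3/4) = -0.447214

−√(1/5) = -0.447214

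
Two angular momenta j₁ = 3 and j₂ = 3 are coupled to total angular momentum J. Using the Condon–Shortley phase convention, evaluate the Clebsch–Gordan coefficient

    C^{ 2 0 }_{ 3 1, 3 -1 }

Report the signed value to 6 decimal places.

-0.327327

√[5·4!2!2!/9! · 4!2!2!4!2!2!] = √(256/21)
  +(−1)^0/∏(0,4,2,2,0,0)! = 1/96  (running 1/96)
  +(−1)^1/∏(1,3,1,1,1,1)! = -1/6  (running -5/32)
  +(−1)^2/∏(2,2,0,0,2,2)! = 1/16  (running -3/32)
⟨..|..⟩ = √(256/21)·(-3/32) = -0.327327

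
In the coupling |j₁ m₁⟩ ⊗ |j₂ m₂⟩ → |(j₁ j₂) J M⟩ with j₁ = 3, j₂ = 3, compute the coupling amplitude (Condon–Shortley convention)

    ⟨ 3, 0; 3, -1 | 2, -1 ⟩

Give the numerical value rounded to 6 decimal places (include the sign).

√[5·4!2!2!/9! · 3!3!2!4!1!3!] = √(96/7)
  +(−1)^1/∏(1,3,2,1,0,1)! = -1/12  (running -1/12)
  +(−1)^2/∏(2,2,1,0,1,2)! = 1/8  (running 1/24)
⟨..|..⟩ = √(96/7)·(1/24) = +0.154303

+√(1/42) = +0.154303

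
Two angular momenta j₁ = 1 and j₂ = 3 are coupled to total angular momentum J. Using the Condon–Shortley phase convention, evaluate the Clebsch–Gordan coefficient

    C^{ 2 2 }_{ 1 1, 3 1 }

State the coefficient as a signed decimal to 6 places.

+√(1/21) = +0.218218

j₁+j₂−J=2  J+j₁−j₂=0  J−j₁+j₂=4  j₁+j₂+J+1=7
(j₁±m₁, j₂±m₂, J±M) = (2,0,4,2,4,0)
P² = 768/7
sum k=0..0:
  [0] +1/48 = 1/48
S = 1/48
C² = P²·S² = 1/21 ; C = +0.218218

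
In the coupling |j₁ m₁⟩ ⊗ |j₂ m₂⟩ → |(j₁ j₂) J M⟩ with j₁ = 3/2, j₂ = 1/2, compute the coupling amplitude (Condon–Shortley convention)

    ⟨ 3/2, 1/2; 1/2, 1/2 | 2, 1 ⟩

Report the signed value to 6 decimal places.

√[5·0!3!1!/5! · 2!1!1!0!3!1!] = √(3)
  +(−1)^0/∏(0,0,1,1,2,0)! = 1/2  (running 1/2)
⟨..|..⟩ = √(3)·(1/2) = +0.866025

+0.866025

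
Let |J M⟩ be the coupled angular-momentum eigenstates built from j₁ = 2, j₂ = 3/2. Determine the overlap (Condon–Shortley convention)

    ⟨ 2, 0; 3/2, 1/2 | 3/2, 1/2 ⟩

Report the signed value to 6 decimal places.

√[4·2!2!1!/6! · 2!2!2!1!2!1!] = √(16/45)
  +(−1)^1/∏(1,1,1,1,1,0)! = -1  (running -1)
  +(−1)^2/∏(2,0,0,0,2,1)! = 1/4  (running -3/4)
⟨..|..⟩ = √(16/45)·(-3/4) = -0.447214

−√(1/5) = -0.447214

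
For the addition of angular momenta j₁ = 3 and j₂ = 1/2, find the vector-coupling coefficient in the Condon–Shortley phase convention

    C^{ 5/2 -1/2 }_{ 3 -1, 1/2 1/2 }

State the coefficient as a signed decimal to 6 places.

−√(4/7) ≈ -0.755929

triangle: 1!*5!*0!/7! = 120/5040
(j±m)!: 2!*4!*1!*0!*2!*3! = 576
prefactor² = (2J+1)*Δ*N² = 576/7
  k=1: −1/(1!*0!*3!*0!*2!*0!) = -1/12
Σ = -1/12  ⇒  CG² = 576/7*(-1/12)² = 4/7
CG = −√(4/7) = -0.755929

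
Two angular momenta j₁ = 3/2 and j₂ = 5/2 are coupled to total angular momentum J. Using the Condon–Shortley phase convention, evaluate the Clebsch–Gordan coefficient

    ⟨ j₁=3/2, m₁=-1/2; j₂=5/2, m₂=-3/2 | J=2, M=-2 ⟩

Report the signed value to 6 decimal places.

-0.617213  (= −√(8/21))

j₁+j₂−J=2  J+j₁−j₂=1  J−j₁+j₂=3  j₁+j₂+J+1=7
(j₁±m₁, j₂±m₂, J±M) = (1,2,1,4,0,4)
P² = 96/7
sum k=1..1:
  [1] −1/6 = -1/6
S = -1/6
C² = P²·S² = 8/21 ; C = -0.617213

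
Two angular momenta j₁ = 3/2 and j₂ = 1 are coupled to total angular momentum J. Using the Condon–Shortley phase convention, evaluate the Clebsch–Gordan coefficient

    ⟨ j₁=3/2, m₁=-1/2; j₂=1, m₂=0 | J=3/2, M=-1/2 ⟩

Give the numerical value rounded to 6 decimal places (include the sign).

−√(1/15) ≈ -0.258199

j₁+j₂−J=1  J+j₁−j₂=2  J−j₁+j₂=1  j₁+j₂+J+1=5
(j₁±m₁, j₂±m₂, J±M) = (1,2,1,1,1,2)
P² = 4/15
sum k=0..1:
  [0] +1/2 = 1/2
  [1] −1/1 = -1
S = -1/2
C² = P²·S² = 1/15 ; C = -0.258199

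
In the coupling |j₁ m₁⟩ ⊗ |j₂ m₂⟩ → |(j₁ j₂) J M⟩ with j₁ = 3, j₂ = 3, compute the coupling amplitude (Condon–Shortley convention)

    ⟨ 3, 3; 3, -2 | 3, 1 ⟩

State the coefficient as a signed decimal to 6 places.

+0.577350  (= +√(1/3))

triangle: 3!*3!*3!/10! = 216/3628800
(j±m)!: 6!*0!*1!*5!*4!*2! = 4147200
prefactor² = (2J+1)*Δ*N² = 1728
  k=0: +1/(0!*3!*0!*1!*3!*2!) = 1/72
Σ = 1/72  ⇒  CG² = 1728*1/72² = 1/3
CG = +√(1/3) = +0.577350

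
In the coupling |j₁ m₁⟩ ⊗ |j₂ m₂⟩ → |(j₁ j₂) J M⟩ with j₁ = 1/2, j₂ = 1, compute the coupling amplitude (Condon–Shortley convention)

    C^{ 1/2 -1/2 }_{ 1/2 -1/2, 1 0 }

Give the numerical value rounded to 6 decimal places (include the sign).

−√(1/3) ≈ -0.577350

j₁+j₂−J=1  J+j₁−j₂=0  J−j₁+j₂=1  j₁+j₂+J+1=3
(j₁±m₁, j₂±m₂, J±M) = (0,1,1,1,0,1)
P² = 1/3
sum k=1..1:
  [1] −1/1 = -1
S = -1
C² = P²·S² = 1/3 ; C = -0.577350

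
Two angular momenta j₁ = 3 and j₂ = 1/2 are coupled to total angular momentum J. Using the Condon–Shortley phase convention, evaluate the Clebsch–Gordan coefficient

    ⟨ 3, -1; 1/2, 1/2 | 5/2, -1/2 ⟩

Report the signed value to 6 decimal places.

triangle: 1!·5!·0!/7! = 120/5040
(j±m)!: 2!·4!·1!·0!·2!·3! = 576
prefactor² = (2J+1)·Δ·N² = 576/7
  k=1: −1/(1!·0!·3!·0!·2!·0!) = -1/12
Σ = -1/12  ⇒  CG² = 576/7·(-1/12)² = 4/7
CG = −√(4/7) = -0.755929

-0.755929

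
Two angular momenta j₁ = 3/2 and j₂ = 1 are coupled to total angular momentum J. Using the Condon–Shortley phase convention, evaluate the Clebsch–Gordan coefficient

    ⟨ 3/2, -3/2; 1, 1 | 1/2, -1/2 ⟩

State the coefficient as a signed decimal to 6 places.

triangle: 2!×1!×0!/4! = 2/24
(j±m)!: 0!×3!×2!×0!×0!×1! = 12
prefactor² = (2J+1)×Δ×N² = 2
  k=2: +1/(2!×0!×1!×0!×0!×0!) = 1/2
Σ = 1/2  ⇒  CG² = 2×1/2² = 1/2
CG = +√(1/2) = +0.707107

+√(1/2) = +0.707107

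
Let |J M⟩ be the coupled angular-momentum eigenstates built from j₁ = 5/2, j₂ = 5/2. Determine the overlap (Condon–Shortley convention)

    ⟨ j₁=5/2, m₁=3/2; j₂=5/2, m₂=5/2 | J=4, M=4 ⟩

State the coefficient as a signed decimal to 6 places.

−√(1/2) ≈ -0.707107

j₁+j₂−J=1  J+j₁−j₂=4  J−j₁+j₂=4  j₁+j₂+J+1=10
(j₁±m₁, j₂±m₂, J±M) = (4,1,5,0,8,0)
P² = 165888
sum k=1..1:
  [1] −1/576 = -1/576
S = -1/576
C² = P²·S² = 1/2 ; C = -0.707107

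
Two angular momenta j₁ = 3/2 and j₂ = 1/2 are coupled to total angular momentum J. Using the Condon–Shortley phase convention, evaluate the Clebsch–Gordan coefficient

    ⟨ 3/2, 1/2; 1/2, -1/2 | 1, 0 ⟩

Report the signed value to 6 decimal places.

triangle: 1!*2!*0!/4! = 2/24
(j±m)!: 2!*1!*0!*1!*1!*1! = 2
prefactor² = (2J+1)*Δ*N² = 1/2
  k=0: +1/(0!*1!*1!*0!*1!*0!) = 1
Σ = 1  ⇒  CG² = 1/2*1² = 1/2
CG = +√(1/2) = +0.707107

+0.707107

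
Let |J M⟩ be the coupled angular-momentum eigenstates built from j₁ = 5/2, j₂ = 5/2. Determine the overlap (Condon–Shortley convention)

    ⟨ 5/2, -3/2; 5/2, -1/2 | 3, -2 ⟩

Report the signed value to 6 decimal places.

−√(1/12) ≈ -0.288675

j₁+j₂−J=2  J+j₁−j₂=3  J−j₁+j₂=3  j₁+j₂+J+1=9
(j₁±m₁, j₂±m₂, J±M) = (1,4,2,3,1,5)
P² = 48
sum k=1..2:
  [1] −1/12 = -1/12
  [2] +1/24 = 1/24
S = -1/24
C² = P²·S² = 1/12 ; C = -0.288675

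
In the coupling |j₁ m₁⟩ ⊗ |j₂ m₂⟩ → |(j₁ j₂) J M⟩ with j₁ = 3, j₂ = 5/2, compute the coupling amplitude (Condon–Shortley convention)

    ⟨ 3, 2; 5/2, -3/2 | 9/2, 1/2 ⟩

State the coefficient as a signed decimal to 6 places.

+0.510355

triangle: 1!·5!·4!/11! = 2880/39916800
(j±m)!: 5!·1!·1!·4!·5!·4! = 8294400
prefactor² = (2J+1)·Δ·N² = 460800/77
  k=0: +1/(0!·1!·1!·1!·4!·3!) = 1/144
  k=1: −1/(1!·0!·0!·0!·5!·4!) = -1/2880
Σ = 19/2880  ⇒  CG² = 460800/77·19/2880² = 361/1386
CG = +√(361/1386) = +0.510355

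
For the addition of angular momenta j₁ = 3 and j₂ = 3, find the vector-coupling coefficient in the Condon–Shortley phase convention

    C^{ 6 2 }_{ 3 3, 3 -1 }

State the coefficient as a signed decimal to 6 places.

triangle: 0!·6!·6!/13! = 518400/6227020800
(j±m)!: 6!·0!·2!·4!·8!·4! = 33443020800
prefactor² = (2J+1)·Δ·N² = 398131200/11
  k=0: +1/(0!·0!·0!·2!·6!·4!) = 1/34560
Σ = 1/34560  ⇒  CG² = 398131200/11·1/34560² = 1/33
CG = +√(1/33) = +0.174078

+√(1/33) = +0.174078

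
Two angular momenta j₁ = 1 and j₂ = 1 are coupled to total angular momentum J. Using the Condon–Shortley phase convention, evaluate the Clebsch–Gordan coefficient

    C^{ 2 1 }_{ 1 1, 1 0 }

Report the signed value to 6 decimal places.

+√(1/2) = +0.707107

j₁+j₂−J=0  J+j₁−j₂=2  J−j₁+j₂=2  j₁+j₂+J+1=5
(j₁±m₁, j₂±m₂, J±M) = (2,0,1,1,3,1)
P² = 2
sum k=0..0:
  [0] +1/2 = 1/2
S = 1/2
C² = P²·S² = 1/2 ; C = +0.707107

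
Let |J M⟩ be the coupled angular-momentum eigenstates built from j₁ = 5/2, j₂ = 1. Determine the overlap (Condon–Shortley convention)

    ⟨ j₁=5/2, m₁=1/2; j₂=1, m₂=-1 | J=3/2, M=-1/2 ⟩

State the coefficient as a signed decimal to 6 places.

j₁+j₂−J=2  J+j₁−j₂=3  J−j₁+j₂=0  j₁+j₂+J+1=6
(j₁±m₁, j₂±m₂, J±M) = (3,2,0,2,1,2)
P² = 16/5
sum k=0..0:
  [0] +1/4 = 1/4
S = 1/4
C² = P²·S² = 1/5 ; C = +0.447214

+√(1/5) = +0.447214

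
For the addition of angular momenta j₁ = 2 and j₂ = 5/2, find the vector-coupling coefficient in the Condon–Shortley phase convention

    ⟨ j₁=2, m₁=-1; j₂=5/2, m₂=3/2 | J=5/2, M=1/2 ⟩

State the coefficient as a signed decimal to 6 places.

+√(6/35) = +0.414039

j₁+j₂−J=2  J+j₁−j₂=2  J−j₁+j₂=3  j₁+j₂+J+1=8
(j₁±m₁, j₂±m₂, J±M) = (1,3,4,1,3,2)
P² = 216/35
sum k=1..2:
  [1] −1/12 = -1/12
  [2] +1/4 = 1/4
S = 1/6
C² = P²·S² = 6/35 ; C = +0.414039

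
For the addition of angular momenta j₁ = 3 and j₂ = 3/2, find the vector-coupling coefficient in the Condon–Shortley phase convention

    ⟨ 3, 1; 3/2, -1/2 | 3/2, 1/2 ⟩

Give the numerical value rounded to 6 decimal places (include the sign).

-0.585540

√[4·3!3!0!/7! · 4!2!1!2!2!1!] = √(192/35)
  +(−1)^1/∏(1,2,1,0,2,0)! = -1/4  (running -1/4)
⟨..|..⟩ = √(192/35)·(-1/4) = -0.585540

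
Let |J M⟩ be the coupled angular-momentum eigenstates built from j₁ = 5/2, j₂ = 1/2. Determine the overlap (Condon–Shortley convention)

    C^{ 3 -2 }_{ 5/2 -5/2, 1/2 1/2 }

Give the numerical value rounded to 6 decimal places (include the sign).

+0.408248

√[7·0!5!1!/7! · 0!5!1!0!1!5!] = √(2400)
  +(−1)^0/∏(0,0,5,1,0,0)! = 1/120  (running 1/120)
⟨..|..⟩ = √(2400)·(1/120) = +0.408248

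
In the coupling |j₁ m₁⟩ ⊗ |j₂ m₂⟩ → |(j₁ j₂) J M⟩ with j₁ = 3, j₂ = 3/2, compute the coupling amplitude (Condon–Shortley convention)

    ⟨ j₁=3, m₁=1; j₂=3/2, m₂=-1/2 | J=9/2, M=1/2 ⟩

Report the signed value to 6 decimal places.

j₁+j₂−J=0  J+j₁−j₂=6  J−j₁+j₂=3  j₁+j₂+J+1=10
(j₁±m₁, j₂±m₂, J±M) = (4,2,1,2,5,4)
P² = 23040/7
sum k=0..0:
  [0] +1/96 = 1/96
S = 1/96
C² = P²·S² = 5/14 ; C = +0.597614

+√(5/14) ≈ +0.597614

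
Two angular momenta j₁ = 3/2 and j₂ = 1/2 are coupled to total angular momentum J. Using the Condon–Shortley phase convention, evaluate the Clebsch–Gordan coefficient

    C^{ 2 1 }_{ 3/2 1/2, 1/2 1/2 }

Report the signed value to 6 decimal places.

j₁+j₂−J=0  J+j₁−j₂=3  J−j₁+j₂=1  j₁+j₂+J+1=5
(j₁±m₁, j₂±m₂, J±M) = (2,1,1,0,3,1)
P² = 3
sum k=0..0:
  [0] +1/2 = 1/2
S = 1/2
C² = P²·S² = 3/4 ; C = +0.866025

+0.866025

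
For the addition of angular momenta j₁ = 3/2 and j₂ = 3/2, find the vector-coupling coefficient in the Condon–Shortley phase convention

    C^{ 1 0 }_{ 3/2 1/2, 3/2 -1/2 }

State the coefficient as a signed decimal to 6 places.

j₁+j₂−J=2  J+j₁−j₂=1  J−j₁+j₂=1  j₁+j₂+J+1=5
(j₁±m₁, j₂±m₂, J±M) = (2,1,1,2,1,1)
P² = 1/5
sum k=0..1:
  [0] +1/2 = 1/2
  [1] −1/1 = -1
S = -1/2
C² = P²·S² = 1/20 ; C = -0.223607

−√(1/20) ≈ -0.223607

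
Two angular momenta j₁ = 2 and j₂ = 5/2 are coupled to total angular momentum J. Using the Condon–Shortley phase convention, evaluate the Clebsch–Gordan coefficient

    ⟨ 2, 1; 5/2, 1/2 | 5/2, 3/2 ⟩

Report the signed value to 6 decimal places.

−√(6/35) ≈ -0.414039

j₁+j₂−J=2  J+j₁−j₂=2  J−j₁+j₂=3  j₁+j₂+J+1=8
(j₁±m₁, j₂±m₂, J±M) = (3,1,3,2,4,1)
P² = 216/35
sum k=0..1:
  [0] +1/12 = 1/12
  [1] −1/4 = -1/4
S = -1/6
C² = P²·S² = 6/35 ; C = -0.414039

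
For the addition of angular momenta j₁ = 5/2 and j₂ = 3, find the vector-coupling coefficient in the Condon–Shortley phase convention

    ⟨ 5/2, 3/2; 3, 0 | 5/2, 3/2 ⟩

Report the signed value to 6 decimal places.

−√(7/30) = -0.483046

√[6·3!2!3!/9! · 4!1!3!3!4!1!] = √(864/35)
  +(−1)^0/∏(0,3,1,3,1,0)! = 1/36  (running 1/36)
  +(−1)^1/∏(1,2,0,2,2,1)! = -1/8  (running -7/72)
⟨..|..⟩ = √(864/35)·(-7/72) = -0.483046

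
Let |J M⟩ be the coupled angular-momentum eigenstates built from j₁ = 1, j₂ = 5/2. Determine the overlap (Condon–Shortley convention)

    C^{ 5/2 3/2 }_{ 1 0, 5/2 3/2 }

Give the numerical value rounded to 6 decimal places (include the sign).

-0.507093  (= −√(9/35))

√[6·1!1!4!/7! · 1!1!4!1!4!1!] = √(576/35)
  +(−1)^0/∏(0,1,1,4,0,0)! = 1/24  (running 1/24)
  +(−1)^1/∏(1,0,0,3,1,1)! = -1/6  (running -1/8)
⟨..|..⟩ = √(576/35)·(-1/8) = -0.507093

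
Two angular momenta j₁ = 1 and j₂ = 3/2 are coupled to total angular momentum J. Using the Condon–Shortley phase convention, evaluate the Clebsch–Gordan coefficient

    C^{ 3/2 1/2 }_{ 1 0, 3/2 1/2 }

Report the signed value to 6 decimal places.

j₁+j₂−J=1  J+j₁−j₂=1  J−j₁+j₂=2  j₁+j₂+J+1=5
(j₁±m₁, j₂±m₂, J±M) = (1,1,2,1,2,1)
P² = 4/15
sum k=0..1:
  [0] +1/2 = 1/2
  [1] −1/1 = -1
S = -1/2
C² = P²·S² = 1/15 ; C = -0.258199

-0.258199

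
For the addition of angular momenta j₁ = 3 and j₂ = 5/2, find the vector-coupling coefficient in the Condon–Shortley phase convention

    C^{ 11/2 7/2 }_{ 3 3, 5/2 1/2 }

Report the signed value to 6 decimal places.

+√(2/11) ≈ +0.426401

triangle: 0!×6!×5!/12! = 86400/479001600
(j±m)!: 6!×0!×3!×2!×9!×2! = 6270566400
prefactor² = (2J+1)×Δ×N² = 149299200/11
  k=0: +1/(0!×0!×0!×3!×6!×2!) = 1/8640
Σ = 1/8640  ⇒  CG² = 149299200/11×1/8640² = 2/11
CG = +√(2/11) = +0.426401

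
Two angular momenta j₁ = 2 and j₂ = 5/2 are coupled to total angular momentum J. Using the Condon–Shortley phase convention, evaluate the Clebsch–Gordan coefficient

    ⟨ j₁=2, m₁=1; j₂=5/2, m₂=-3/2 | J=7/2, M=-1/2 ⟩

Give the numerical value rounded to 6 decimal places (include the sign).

j₁+j₂−J=1  J+j₁−j₂=3  J−j₁+j₂=4  j₁+j₂+J+1=9
(j₁±m₁, j₂±m₂, J±M) = (3,1,1,4,3,4)
P² = 2304/35
sum k=0..1:
  [0] +1/12 = 1/12
  [1] −1/144 = -1/144
S = 11/144
C² = P²·S² = 121/315 ; C = +0.619780

+0.619780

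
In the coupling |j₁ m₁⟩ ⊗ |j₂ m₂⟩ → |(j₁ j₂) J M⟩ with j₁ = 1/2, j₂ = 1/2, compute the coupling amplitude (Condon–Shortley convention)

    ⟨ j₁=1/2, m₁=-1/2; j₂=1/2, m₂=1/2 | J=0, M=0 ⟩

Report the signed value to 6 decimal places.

j₁+j₂−J=1  J+j₁−j₂=0  J−j₁+j₂=0  j₁+j₂+J+1=2
(j₁±m₁, j₂±m₂, J±M) = (0,1,1,0,0,0)
P² = 1/2
sum k=1..1:
  [1] −1/1 = -1
S = -1
C² = P²·S² = 1/2 ; C = -0.707107

-0.707107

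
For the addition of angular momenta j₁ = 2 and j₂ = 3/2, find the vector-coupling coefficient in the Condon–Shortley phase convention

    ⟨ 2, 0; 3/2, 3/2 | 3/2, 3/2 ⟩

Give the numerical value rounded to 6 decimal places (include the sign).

+0.447214

j₁+j₂−J=2  J+j₁−j₂=2  J−j₁+j₂=1  j₁+j₂+J+1=6
(j₁±m₁, j₂±m₂, J±M) = (2,2,3,0,3,0)
P² = 16/5
sum k=2..2:
  [2] +1/4 = 1/4
S = 1/4
C² = P²·S² = 1/5 ; C = +0.447214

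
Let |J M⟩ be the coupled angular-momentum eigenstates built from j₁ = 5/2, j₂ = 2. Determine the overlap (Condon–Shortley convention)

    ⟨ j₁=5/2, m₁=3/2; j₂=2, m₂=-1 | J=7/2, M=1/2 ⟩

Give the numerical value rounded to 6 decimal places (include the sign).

triangle: 1!·4!·3!/9! = 144/362880
(j±m)!: 4!·1!·1!·3!·4!·3! = 20736
prefactor² = (2J+1)·Δ·N² = 2304/35
  k=0: +1/(0!·1!·1!·1!·3!·2!) = 1/12
  k=1: −1/(1!·0!·0!·0!·4!·3!) = -1/144
Σ = 11/144  ⇒  CG² = 2304/35·11/144² = 121/315
CG = +√(121/315) = +0.619780

+√(121/315) = +0.619780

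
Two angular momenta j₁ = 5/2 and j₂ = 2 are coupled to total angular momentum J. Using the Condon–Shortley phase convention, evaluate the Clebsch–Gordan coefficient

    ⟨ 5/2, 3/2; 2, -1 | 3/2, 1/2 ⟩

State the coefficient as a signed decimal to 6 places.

triangle: 3!×2!×1!/7! = 12/5040
(j±m)!: 4!×1!×1!×3!×2!×1! = 288
prefactor² = (2J+1)×Δ×N² = 96/35
  k=0: +1/(0!×3!×1!×1!×1!×0!) = 1/6
  k=1: −1/(1!×2!×0!×0!×2!×1!) = -1/4
Σ = -1/12  ⇒  CG² = 96/35×(-1/12)² = 2/105
CG = −√(2/105) = -0.138013

−√(2/105) = -0.138013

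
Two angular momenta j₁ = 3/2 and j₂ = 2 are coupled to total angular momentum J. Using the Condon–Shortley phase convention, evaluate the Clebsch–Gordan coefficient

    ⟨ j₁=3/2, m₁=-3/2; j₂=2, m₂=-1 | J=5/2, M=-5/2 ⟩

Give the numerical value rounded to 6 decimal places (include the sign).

j₁+j₂−J=1  J+j₁−j₂=2  J−j₁+j₂=3  j₁+j₂+J+1=7
(j₁±m₁, j₂±m₂, J±M) = (0,3,1,3,0,5)
P² = 432/7
sum k=1..1:
  [1] −1/12 = -1/12
S = -1/12
C² = P²·S² = 3/7 ; C = -0.654654

-0.654654  (= −√(3/7))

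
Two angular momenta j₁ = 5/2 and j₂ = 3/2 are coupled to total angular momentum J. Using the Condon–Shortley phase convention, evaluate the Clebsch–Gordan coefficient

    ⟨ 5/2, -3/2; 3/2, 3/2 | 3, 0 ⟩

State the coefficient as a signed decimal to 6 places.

triangle: 1!·4!·2!/8! = 48/40320
(j±m)!: 1!·4!·3!·0!·3!·3! = 5184
prefactor² = (2J+1)·Δ·N² = 216/5
  k=1: −1/(1!·0!·3!·2!·1!·0!) = -1/12
Σ = -1/12  ⇒  CG² = 216/5·(-1/12)² = 3/10
CG = −√(3/10) = -0.547723

-0.547723  (= −√(3/10))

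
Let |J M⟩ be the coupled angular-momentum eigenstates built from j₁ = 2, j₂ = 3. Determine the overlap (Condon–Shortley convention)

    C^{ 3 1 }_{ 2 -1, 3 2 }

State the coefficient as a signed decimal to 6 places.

+√(1/4) = +0.500000

√[7·2!2!4!/9! · 1!3!5!1!4!2!] = √(64)
  +(−1)^1/∏(1,1,2,4,0,0)! = -1/48  (running -1/48)
  +(−1)^2/∏(2,0,1,3,1,1)! = 1/12  (running 1/16)
⟨..|..⟩ = √(64)·(1/16) = +0.500000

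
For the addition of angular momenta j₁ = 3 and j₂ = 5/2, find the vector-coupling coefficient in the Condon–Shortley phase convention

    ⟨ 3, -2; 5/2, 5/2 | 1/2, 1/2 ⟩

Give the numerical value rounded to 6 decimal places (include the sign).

triangle: 5!×1!×0!/7! = 120/5040
(j±m)!: 1!×5!×5!×0!×1!×0! = 14400
prefactor² = (2J+1)×Δ×N² = 4800/7
  k=5: −1/(5!×0!×0!×0!×1!×0!) = -1/120
Σ = -1/120  ⇒  CG² = 4800/7×(-1/120)² = 1/21
CG = −√(1/21) = -0.218218

−√(1/21) = -0.218218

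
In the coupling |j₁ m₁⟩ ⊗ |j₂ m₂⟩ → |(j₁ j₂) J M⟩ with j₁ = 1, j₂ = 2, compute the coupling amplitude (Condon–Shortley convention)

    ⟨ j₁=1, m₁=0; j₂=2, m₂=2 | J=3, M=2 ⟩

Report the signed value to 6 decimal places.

+√(1/3) = +0.577350

√[7·0!2!4!/7! · 1!1!4!0!5!1!] = √(192)
  +(−1)^0/∏(0,0,1,4,1,0)! = 1/24  (running 1/24)
⟨..|..⟩ = √(192)·(1/24) = +0.577350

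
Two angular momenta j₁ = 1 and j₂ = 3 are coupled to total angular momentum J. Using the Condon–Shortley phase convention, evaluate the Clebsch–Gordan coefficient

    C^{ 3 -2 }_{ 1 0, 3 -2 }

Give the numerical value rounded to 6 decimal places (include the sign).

j₁+j₂−J=1  J+j₁−j₂=1  J−j₁+j₂=5  j₁+j₂+J+1=8
(j₁±m₁, j₂±m₂, J±M) = (1,1,1,5,1,5)
P² = 300
sum k=0..1:
  [0] +1/24 = 1/24
  [1] −1/120 = -1/120
S = 1/30
C² = P²·S² = 1/3 ; C = +0.577350

+√(1/3) = +0.577350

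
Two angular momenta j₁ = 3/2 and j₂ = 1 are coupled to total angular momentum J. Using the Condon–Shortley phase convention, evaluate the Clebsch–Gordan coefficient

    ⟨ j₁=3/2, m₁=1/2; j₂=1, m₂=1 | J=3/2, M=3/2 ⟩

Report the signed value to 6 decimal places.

-0.632456  (= −√(2/5))

j₁+j₂−J=1  J+j₁−j₂=2  J−j₁+j₂=1  j₁+j₂+J+1=5
(j₁±m₁, j₂±m₂, J±M) = (2,1,2,0,3,0)
P² = 8/5
sum k=1..1:
  [1] −1/2 = -1/2
S = -1/2
C² = P²·S² = 2/5 ; C = -0.632456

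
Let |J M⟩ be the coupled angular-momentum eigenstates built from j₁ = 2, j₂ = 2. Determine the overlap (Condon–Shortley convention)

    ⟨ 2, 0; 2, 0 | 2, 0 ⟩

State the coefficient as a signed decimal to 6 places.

-0.534522

j₁+j₂−J=2  J+j₁−j₂=2  J−j₁+j₂=2  j₁+j₂+J+1=7
(j₁±m₁, j₂±m₂, J±M) = (2,2,2,2,2,2)
P² = 32/63
sum k=0..2:
  [0] +1/8 = 1/8
  [1] −1/1 = -1
  [2] +1/8 = 1/8
S = -3/4
C² = P²·S² = 2/7 ; C = -0.534522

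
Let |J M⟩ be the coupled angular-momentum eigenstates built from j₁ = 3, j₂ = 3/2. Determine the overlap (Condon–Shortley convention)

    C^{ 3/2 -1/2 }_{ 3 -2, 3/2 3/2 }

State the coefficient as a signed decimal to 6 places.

j₁+j₂−J=3  J+j₁−j₂=3  J−j₁+j₂=0  j₁+j₂+J+1=7
(j₁±m₁, j₂±m₂, J±M) = (1,5,3,0,1,2)
P² = 288/7
sum k=3..3:
  [3] −1/12 = -1/12
S = -1/12
C² = P²·S² = 2/7 ; C = -0.534522

-0.534522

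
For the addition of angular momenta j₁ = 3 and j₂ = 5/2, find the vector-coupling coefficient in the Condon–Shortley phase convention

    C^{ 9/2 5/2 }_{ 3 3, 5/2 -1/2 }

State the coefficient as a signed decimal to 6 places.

+0.522233  (= +√(3/11))

j₁+j₂−J=1  J+j₁−j₂=5  J−j₁+j₂=4  j₁+j₂+J+1=11
(j₁±m₁, j₂±m₂, J±M) = (6,0,2,3,7,2)
P² = 691200/11
sum k=0..0:
  [0] +1/480 = 1/480
S = 1/480
C² = P²·S² = 3/11 ; C = +0.522233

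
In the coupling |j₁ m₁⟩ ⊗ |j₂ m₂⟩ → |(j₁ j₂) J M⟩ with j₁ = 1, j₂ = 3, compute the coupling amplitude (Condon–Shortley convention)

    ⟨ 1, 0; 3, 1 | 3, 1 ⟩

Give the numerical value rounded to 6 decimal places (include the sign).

√[7·1!1!5!/8! · 1!1!4!2!4!2!] = √(48)
  +(−1)^0/∏(0,1,1,4,0,1)! = 1/24  (running 1/24)
  +(−1)^1/∏(1,0,0,3,1,2)! = -1/12  (running -1/24)
⟨..|..⟩ = √(48)·(-1/24) = -0.288675

−√(1/12) = -0.288675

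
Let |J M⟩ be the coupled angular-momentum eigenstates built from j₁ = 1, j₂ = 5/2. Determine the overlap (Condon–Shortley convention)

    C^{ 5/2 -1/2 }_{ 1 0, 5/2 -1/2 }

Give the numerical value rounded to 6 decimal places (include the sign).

+√(1/35) ≈ +0.169031

triangle: 1!*1!*4!/7! = 24/5040
(j±m)!: 1!*1!*2!*3!*2!*3! = 144
prefactor² = (2J+1)*Δ*N² = 144/35
  k=0: +1/(0!*1!*1!*2!*0!*2!) = 1/4
  k=1: −1/(1!*0!*0!*1!*1!*3!) = -1/6
Σ = 1/12  ⇒  CG² = 144/35*1/12² = 1/35
CG = +√(1/35) = +0.169031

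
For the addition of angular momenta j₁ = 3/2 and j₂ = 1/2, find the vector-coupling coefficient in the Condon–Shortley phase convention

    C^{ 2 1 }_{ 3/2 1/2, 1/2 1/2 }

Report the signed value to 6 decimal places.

+√(3/4) = +0.866025

j₁+j₂−J=0  J+j₁−j₂=3  J−j₁+j₂=1  j₁+j₂+J+1=5
(j₁±m₁, j₂±m₂, J±M) = (2,1,1,0,3,1)
P² = 3
sum k=0..0:
  [0] +1/2 = 1/2
S = 1/2
C² = P²·S² = 3/4 ; C = +0.866025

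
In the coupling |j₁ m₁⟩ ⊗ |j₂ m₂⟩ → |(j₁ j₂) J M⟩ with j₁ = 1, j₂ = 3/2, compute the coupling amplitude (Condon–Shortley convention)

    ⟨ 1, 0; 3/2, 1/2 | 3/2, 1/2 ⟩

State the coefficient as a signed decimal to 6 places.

-0.258199

j₁+j₂−J=1  J+j₁−j₂=1  J−j₁+j₂=2  j₁+j₂+J+1=5
(j₁±m₁, j₂±m₂, J±M) = (1,1,2,1,2,1)
P² = 4/15
sum k=0..1:
  [0] +1/2 = 1/2
  [1] −1/1 = -1
S = -1/2
C² = P²·S² = 1/15 ; C = -0.258199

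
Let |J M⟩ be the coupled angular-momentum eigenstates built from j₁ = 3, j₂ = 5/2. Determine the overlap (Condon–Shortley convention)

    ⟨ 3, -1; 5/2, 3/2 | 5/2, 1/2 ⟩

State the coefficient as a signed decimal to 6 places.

triangle: 3!·3!·2!/9! = 72/362880
(j±m)!: 2!·4!·4!·1!·3!·2! = 13824
prefactor² = (2J+1)·Δ·N² = 576/35
  k=2: +1/(2!·1!·2!·2!·1!·0!) = 1/8
  k=3: −1/(3!·0!·1!·1!·2!·1!) = -1/12
Σ = 1/24  ⇒  CG² = 576/35·1/24² = 1/35
CG = +√(1/35) = +0.169031

+√(1/35) ≈ +0.169031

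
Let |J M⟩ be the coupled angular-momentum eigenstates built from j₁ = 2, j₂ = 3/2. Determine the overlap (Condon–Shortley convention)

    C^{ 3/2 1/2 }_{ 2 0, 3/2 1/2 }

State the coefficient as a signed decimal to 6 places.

√[4·2!2!1!/6! · 2!2!2!1!2!1!] = √(16/45)
  +(−1)^1/∏(1,1,1,1,1,0)! = -1  (running -1)
  +(−1)^2/∏(2,0,0,0,2,1)! = 1/4  (running -3/4)
⟨..|..⟩ = √(16/45)·(-3/4) = -0.447214

-0.447214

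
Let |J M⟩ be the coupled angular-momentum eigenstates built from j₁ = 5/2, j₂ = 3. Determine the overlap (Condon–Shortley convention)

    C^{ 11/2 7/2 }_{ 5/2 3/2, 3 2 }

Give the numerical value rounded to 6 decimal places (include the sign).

j₁+j₂−J=0  J+j₁−j₂=5  J−j₁+j₂=6  j₁+j₂+J+1=12
(j₁±m₁, j₂±m₂, J±M) = (4,1,5,1,9,2)
P² = 49766400/11
sum k=0..0:
  [0] +1/2880 = 1/2880
S = 1/2880
C² = P²·S² = 6/11 ; C = +0.738549

+0.738549  (= +√(6/11))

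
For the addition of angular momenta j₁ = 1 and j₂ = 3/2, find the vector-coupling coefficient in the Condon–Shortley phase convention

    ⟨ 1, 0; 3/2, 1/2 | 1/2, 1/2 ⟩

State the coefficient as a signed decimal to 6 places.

√[2·2!0!1!/4! · 1!1!2!1!1!0!] = √(1/3)
  +(−1)^1/∏(1,1,0,1,0,0)! = -1  (running -1)
⟨..|..⟩ = √(1/3)·(-1) = -0.577350

-0.577350  (= −√(1/3))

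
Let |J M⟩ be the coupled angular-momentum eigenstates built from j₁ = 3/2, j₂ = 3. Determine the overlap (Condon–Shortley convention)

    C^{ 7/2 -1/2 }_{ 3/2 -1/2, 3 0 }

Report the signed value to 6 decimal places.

−√(2/21) ≈ -0.308607

triangle: 1!*2!*5!/9! = 240/362880
(j±m)!: 1!*2!*3!*3!*3!*4! = 10368
prefactor² = (2J+1)*Δ*N² = 384/7
  k=0: +1/(0!*1!*2!*3!*0!*2!) = 1/24
  k=1: −1/(1!*0!*1!*2!*1!*3!) = -1/12
Σ = -1/24  ⇒  CG² = 384/7*(-1/24)² = 2/21
CG = −√(2/21) = -0.308607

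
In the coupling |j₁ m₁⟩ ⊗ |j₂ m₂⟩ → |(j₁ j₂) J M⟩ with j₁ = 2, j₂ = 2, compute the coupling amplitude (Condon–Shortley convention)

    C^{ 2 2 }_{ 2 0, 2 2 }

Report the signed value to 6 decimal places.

+0.534522

√[5·2!2!2!/7! · 2!2!4!0!4!0!] = √(128/7)
  +(−1)^2/∏(2,0,0,2,2,0)! = 1/8  (running 1/8)
⟨..|..⟩ = √(128/7)·(1/8) = +0.534522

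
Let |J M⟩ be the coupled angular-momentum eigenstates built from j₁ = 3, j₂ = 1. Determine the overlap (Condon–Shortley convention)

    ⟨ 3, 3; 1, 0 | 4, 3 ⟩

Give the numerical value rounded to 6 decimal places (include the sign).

√[9·0!6!2!/9! · 6!0!1!1!7!1!] = √(129600)
  +(−1)^0/∏(0,0,0,1,6,1)! = 1/720  (running 1/720)
⟨..|..⟩ = √(129600)·(1/720) = +0.500000

+√(1/4) ≈ +0.500000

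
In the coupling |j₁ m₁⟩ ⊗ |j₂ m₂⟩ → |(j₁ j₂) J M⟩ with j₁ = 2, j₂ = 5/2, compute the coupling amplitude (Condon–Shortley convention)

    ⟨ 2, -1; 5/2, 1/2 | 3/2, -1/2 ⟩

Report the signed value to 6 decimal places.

√[4·3!1!2!/7! · 1!3!3!2!1!2!] = √(48/35)
  +(−1)^2/∏(2,1,1,1,0,1)! = 1/2  (running 1/2)
  +(−1)^3/∏(3,0,0,0,1,2)! = -1/12  (running 5/12)
⟨..|..⟩ = √(48/35)·(5/12) = +0.487950

+√(5/21) = +0.487950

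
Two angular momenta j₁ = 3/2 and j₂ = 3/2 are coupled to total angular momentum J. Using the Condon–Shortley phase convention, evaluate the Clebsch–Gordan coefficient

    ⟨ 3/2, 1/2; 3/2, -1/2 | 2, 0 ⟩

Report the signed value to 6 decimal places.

+√(1/4) = +0.500000

j₁+j₂−J=1  J+j₁−j₂=2  J−j₁+j₂=2  j₁+j₂+J+1=6
(j₁±m₁, j₂±m₂, J±M) = (2,1,1,2,2,2)
P² = 4/9
sum k=0..1:
  [0] +1/1 = 1
  [1] −1/4 = -1/4
S = 3/4
C² = P²·S² = 1/4 ; C = +0.500000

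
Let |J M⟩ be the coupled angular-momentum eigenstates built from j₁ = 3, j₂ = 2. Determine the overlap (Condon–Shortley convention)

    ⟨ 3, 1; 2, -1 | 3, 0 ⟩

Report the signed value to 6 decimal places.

triangle: 2!×4!×2!/9! = 96/362880
(j±m)!: 4!×2!×1!×3!×3!×3! = 10368
prefactor² = (2J+1)×Δ×N² = 96/5
  k=0: +1/(0!×2!×2!×1!×2!×1!) = 1/8
  k=1: −1/(1!×1!×1!×0!×3!×2!) = -1/12
Σ = 1/24  ⇒  CG² = 96/5×1/24² = 1/30
CG = +√(1/30) = +0.182574

+0.182574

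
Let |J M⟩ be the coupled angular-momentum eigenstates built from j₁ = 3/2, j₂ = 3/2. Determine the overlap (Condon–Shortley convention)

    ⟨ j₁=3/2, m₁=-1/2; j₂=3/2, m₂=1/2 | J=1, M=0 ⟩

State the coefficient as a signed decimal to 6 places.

j₁+j₂−J=2  J+j₁−j₂=1  J−j₁+j₂=1  j₁+j₂+J+1=5
(j₁±m₁, j₂±m₂, J±M) = (1,2,2,1,1,1)
P² = 1/5
sum k=1..2:
  [1] −1/1 = -1
  [2] +1/2 = 1/2
S = -1/2
C² = P²·S² = 1/20 ; C = -0.223607

−√(1/20) = -0.223607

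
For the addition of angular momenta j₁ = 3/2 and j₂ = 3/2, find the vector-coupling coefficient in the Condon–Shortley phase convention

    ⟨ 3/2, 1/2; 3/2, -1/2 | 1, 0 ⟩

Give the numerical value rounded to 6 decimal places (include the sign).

−√(1/20) = -0.223607

j₁+j₂−J=2  J+j₁−j₂=1  J−j₁+j₂=1  j₁+j₂+J+1=5
(j₁±m₁, j₂±m₂, J±M) = (2,1,1,2,1,1)
P² = 1/5
sum k=0..1:
  [0] +1/2 = 1/2
  [1] −1/1 = -1
S = -1/2
C² = P²·S² = 1/20 ; C = -0.223607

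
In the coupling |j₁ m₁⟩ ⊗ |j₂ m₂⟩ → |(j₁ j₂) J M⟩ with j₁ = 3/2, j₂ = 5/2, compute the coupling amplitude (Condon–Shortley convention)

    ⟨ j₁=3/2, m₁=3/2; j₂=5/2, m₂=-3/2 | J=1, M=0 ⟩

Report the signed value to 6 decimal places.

+√(1/5) = +0.447214

√[3·3!0!2!/6! · 3!0!1!4!1!1!] = √(36/5)
  +(−1)^0/∏(0,3,0,1,0,1)! = 1/6  (running 1/6)
⟨..|..⟩ = √(36/5)·(1/6) = +0.447214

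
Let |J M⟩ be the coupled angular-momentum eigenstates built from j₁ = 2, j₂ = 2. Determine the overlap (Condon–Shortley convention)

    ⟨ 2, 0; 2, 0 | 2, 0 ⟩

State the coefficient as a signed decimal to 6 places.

triangle: 2!×2!×2!/7! = 8/5040
(j±m)!: 2!×2!×2!×2!×2!×2! = 64
prefactor² = (2J+1)×Δ×N² = 32/63
  k=0: +1/(0!×2!×2!×2!×0!×0!) = 1/8
  k=1: −1/(1!×1!×1!×1!×1!×1!) = -1
  k=2: +1/(2!×0!×0!×0!×2!×2!) = 1/8
Σ = -3/4  ⇒  CG² = 32/63×(-3/4)² = 2/7
CG = −√(2/7) = -0.534522

-0.534522  (= −√(2/7))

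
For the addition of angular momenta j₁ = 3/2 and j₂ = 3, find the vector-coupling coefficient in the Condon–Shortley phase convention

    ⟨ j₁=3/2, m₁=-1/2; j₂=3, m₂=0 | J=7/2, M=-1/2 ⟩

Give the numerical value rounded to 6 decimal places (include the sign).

−√(2/21) = -0.308607

triangle: 1!×2!×5!/9! = 240/362880
(j±m)!: 1!×2!×3!×3!×3!×4! = 10368
prefactor² = (2J+1)×Δ×N² = 384/7
  k=0: +1/(0!×1!×2!×3!×0!×2!) = 1/24
  k=1: −1/(1!×0!×1!×2!×1!×3!) = -1/12
Σ = -1/24  ⇒  CG² = 384/7×(-1/24)² = 2/21
CG = −√(2/21) = -0.308607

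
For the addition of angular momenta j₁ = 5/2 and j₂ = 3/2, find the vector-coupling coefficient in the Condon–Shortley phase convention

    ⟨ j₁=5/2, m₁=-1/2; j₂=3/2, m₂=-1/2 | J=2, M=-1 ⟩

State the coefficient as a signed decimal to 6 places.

√[5·2!3!1!/7! · 2!3!1!2!1!3!] = √(12/7)
  +(−1)^0/∏(0,2,3,1,0,0)! = 1/12  (running 1/12)
  +(−1)^1/∏(1,1,2,0,1,1)! = -1/2  (running -5/12)
⟨..|..⟩ = √(12/7)·(-5/12) = -0.545545

-0.545545  (= −√(25/84))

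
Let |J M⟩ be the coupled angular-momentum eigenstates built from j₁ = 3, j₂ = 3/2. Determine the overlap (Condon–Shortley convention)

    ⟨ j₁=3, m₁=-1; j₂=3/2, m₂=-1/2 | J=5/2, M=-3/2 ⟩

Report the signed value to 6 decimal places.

√[6·2!4!1!/8! · 2!4!1!2!1!4!] = √(576/35)
  +(−1)^0/∏(0,2,4,1,0,0)! = 1/48  (running 1/48)
  +(−1)^1/∏(1,1,3,0,1,1)! = -1/6  (running -7/48)
⟨..|..⟩ = √(576/35)·(-7/48) = -0.591608

−√(7/20) ≈ -0.591608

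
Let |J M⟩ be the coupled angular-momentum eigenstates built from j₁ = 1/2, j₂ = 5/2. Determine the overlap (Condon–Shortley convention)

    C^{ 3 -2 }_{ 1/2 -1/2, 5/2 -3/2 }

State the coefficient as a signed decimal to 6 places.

triangle: 0!×1!×5!/7! = 120/5040
(j±m)!: 0!×1!×1!×4!×1!×5! = 2880
prefactor² = (2J+1)×Δ×N² = 480
  k=0: +1/(0!×0!×1!×1!×0!×4!) = 1/24
Σ = 1/24  ⇒  CG² = 480×1/24² = 5/6
CG = +√(5/6) = +0.912871

+√(5/6) ≈ +0.912871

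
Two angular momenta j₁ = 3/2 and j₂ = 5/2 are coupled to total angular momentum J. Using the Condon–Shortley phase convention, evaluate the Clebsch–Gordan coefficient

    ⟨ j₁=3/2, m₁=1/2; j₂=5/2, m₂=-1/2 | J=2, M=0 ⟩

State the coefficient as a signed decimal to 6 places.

j₁+j₂−J=2  J+j₁−j₂=1  J−j₁+j₂=3  j₁+j₂+J+1=7
(j₁±m₁, j₂±m₂, J±M) = (2,1,2,3,2,2)
P² = 8/7
sum k=0..1:
  [0] +1/4 = 1/4
  [1] −1/2 = -1/2
S = -1/4
C² = P²·S² = 1/14 ; C = -0.267261

−√(1/14) = -0.267261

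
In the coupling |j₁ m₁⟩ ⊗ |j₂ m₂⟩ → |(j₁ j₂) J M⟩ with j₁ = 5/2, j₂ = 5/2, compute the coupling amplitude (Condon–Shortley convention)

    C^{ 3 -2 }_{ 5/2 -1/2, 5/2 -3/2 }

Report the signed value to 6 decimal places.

-0.288675  (= −√(1/12))

triangle: 2!·3!·3!/9! = 72/362880
(j±m)!: 2!·3!·1!·4!·1!·5! = 34560
prefactor² = (2J+1)·Δ·N² = 48
  k=0: +1/(0!·2!·3!·1!·0!·2!) = 1/24
  k=1: −1/(1!·1!·2!·0!·1!·3!) = -1/12
Σ = -1/24  ⇒  CG² = 48·(-1/24)² = 1/12
CG = −√(1/12) = -0.288675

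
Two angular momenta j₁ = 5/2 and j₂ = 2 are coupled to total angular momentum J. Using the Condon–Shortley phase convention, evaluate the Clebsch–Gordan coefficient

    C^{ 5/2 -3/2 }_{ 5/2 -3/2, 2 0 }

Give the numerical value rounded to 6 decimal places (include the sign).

-0.119523  (= −√(1/70))

√[6·2!3!2!/8! · 1!4!2!2!1!4!] = √(288/35)
  +(−1)^1/∏(1,1,3,1,0,1)! = -1/6  (running -1/6)
  +(−1)^2/∏(2,0,2,0,1,2)! = 1/8  (running -1/24)
⟨..|..⟩ = √(288/35)·(-1/24) = -0.119523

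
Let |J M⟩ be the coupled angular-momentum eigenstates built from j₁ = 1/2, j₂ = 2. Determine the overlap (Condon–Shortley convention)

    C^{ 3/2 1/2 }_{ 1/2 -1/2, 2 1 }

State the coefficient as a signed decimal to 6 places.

j₁+j₂−J=1  J+j₁−j₂=0  J−j₁+j₂=3  j₁+j₂+J+1=5
(j₁±m₁, j₂±m₂, J±M) = (0,1,3,1,2,1)
P² = 12/5
sum k=1..1:
  [1] −1/2 = -1/2
S = -1/2
C² = P²·S² = 3/5 ; C = -0.774597

−√(3/5) ≈ -0.774597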